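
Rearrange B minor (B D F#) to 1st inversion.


Step by step:
Root position: B D F#
1st inversion: move root up an octave
Bass note: D
Notes (bottom to top) = D F# B


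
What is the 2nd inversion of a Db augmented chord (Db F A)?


Root position: Db F A
2nd inversion: move root and 3rd up an octave
Bass note: A
Notes (bottom to top) = A Db F


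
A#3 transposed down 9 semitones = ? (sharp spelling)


Step by step:
A#3: chromatic position 10 in octave 3 → absolute = 3×12 + 10 = 46
Transpose down 9: 46 - 9 = 37
37 = 3×12 + 1 → C# in octave 3
Result = C#3


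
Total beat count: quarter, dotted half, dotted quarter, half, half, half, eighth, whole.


Beat values:
  quarter = 1 beat
  dotted half = 3 beats
  dotted quarter = 1.5 beats
  half = 2 beats
  half = 2 beats
  half = 2 beats
  eighth = 0.5 beats
  whole = 4 beats
Sum = 1 + 3 + 1.5 + 2 + 2 + 2 + 0.5 + 4
= 16 beats


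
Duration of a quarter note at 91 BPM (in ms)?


Solution.
One quarter-note beat = 60000 / BPM = 60000 / 91 ms
Duration = 60000 / 91
= 659.3 ms


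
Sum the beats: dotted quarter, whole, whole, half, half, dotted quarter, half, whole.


Reasoning:
Beat values:
  dotted quarter = 1.5 beats
  whole = 4 beats
  whole = 4 beats
  half = 2 beats
  half = 2 beats
  dotted quarter = 1.5 beats
  half = 2 beats
  whole = 4 beats
Sum = 1.5 + 4 + 4 + 2 + 2 + 1.5 + 2 + 4
= 21 beats


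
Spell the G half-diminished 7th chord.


Half-diminished 7th chord = root + minor 3rd + diminished 5th + minor 7th
Seventh chords stack in thirds, so the letter names are G-B-D-F
Root: G
Minor 3rd above G: Bb
Diminished 5th above G: Db
Minor 7th above G: F
Chord = G Bb Db F


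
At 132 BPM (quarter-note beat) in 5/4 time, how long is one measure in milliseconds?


Let's work it out.
Quarter-note beat duration = 60000 / 132 ms
Beats per measure (5/4) = 5
One measure = 5 × 60000 / 132 = 300000 / 132 ms
= 2272.7 ms


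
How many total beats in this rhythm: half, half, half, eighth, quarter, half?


Reasoning:
Beat values:
  half = 2 beats
  half = 2 beats
  half = 2 beats
  eighth = 0.5 beats
  quarter = 1 beat
  half = 2 beats
Sum = 2 + 2 + 2 + 0.5 + 1 + 2
= 9.5 beats


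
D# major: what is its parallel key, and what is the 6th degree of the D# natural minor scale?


Working:
Parallel keys share the same tonic but differ in mode
D# major → parallel is D# minor
D# natural minor scale: D# E# F# G# A# B C#
= D# minor; 6th degree = B


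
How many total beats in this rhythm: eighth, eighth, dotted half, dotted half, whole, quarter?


Let's work it out.
Beat values:
  eighth = 0.5 beats
  eighth = 0.5 beats
  dotted half = 3 beats
  dotted half = 3 beats
  whole = 4 beats
  quarter = 1 beat
Sum = 0.5 + 0.5 + 3 + 3 + 4 + 1
= 12 beats


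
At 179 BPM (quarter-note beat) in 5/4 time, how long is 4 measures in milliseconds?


Solution.
Quarter-note beat duration = 60000 / 179 ms
Beats per measure (5/4) = 5
One measure = 5 × 60000 / 179 = 300000 / 179 ms
4 measures = 4 × 300000 / 179 = 1200000 / 179
= 6703.9 ms


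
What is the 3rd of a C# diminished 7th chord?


Let's work it out.
Diminished 7th chord = root + minor 3rd + diminished 5th + diminished 7th
Seventh chords stack in thirds, so the letter names are C-E-G-B
Root: C#
Minor 3rd above C#: E
Diminished 5th above C#: G
Diminished 7th above C#: Bb
The 3rd = E


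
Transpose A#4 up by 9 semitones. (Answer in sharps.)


Solution.
A#4: chromatic position 10 in octave 4 → absolute = 4×12 + 10 = 58
Transpose up 9: 58 + 9 = 67
67 = 5×12 + 7 → G in octave 5
Result = G5


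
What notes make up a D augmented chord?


Augmented triad = root + major 3rd (4 semitones) + augmented 5th (8 semitones)
A triad on D stacks thirds, so the chord tones use letter names D-F-A
Root: D
Major 3rd above D: F#
Augmented 5th above D: A#
Chord = D F# A#


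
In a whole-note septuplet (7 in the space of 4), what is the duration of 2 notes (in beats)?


Reasoning:
Septuplet: 7 notes occupy the space of 4 whole notes
Space = 4 × 4 = 16 beats
Each septuplet note = 16 / 7 = 16/7 beats
2 notes = 2 × 16/7 = 32/7
= 32/7 beats


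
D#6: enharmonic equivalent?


Enharmonic notes sound the same pitch but are spelled with different letter names
D# and Eb name the same pitch class
= Eb6


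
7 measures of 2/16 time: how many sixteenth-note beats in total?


Solution.
Time signature 2/16: the bottom number 16 means the sixteenth note gets one count
The top number 2 means 2 sixteenth-note beats per measure
Total = 2 × 7 measures
= 14 sixteenth-note beats


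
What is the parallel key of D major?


Working:
Parallel keys share the same tonic but differ in mode
D major → parallel is D minor
= D minor


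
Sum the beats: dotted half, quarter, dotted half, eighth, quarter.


Working:
Beat values:
  dotted half = 3 beats
  quarter = 1 beat
  dotted half = 3 beats
  eighth = 0.5 beats
  quarter = 1 beat
Sum = 3 + 1 + 3 + 0.5 + 1
= 8.5 beats


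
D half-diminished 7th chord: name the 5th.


Half-diminished 7th chord = root + minor 3rd + diminished 5th + minor 7th
Seventh chords stack in thirds, so the letter names are D-F-A-C
Root: D
Minor 3rd above D: F
Diminished 5th above D: Ab
Minor 7th above D: C
The 5th = Ab


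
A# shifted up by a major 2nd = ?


Let's work it out.
major 2nd: 2 letter names, 2 semitones
Letter: A + 1 → B
Pitch: A# + 2 semitones, spelled as a B → B#
= B#


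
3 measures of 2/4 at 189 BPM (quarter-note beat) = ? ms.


Quarter-note beat duration = 60000 / 189 ms
Beats per measure (2/4) = 2
One measure = 2 × 60000 / 189 = 120000 / 189 ms
3 measures = 3 × 120000 / 189 = 360000 / 189
= 1904.8 ms


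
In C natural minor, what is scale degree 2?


Natural minor scale pattern: W-H-W-W-H-W-W (2-1-2-2-1-2-2 semitones)
Starting from C:
  C + 2 semitones → D
  D + 1 semitone → Eb
  Eb + 2 semitones → F
  F + 2 semitones → G
  G + 1 semitone → Ab
  Ab + 2 semitones → Bb
  Bb + 2 semitones → C
Scale: C D Eb F G Ab Bb
Degree 2 = D


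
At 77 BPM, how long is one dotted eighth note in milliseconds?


One quarter-note beat = 60000 / BPM = 60000 / 77 ms
Dotted eighth note = 3/4 × quarter note
Duration = 3/4 × 60000 / 77 = 45000 / 77
= 584.4 ms


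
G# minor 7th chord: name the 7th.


Step by step:
Minor 7th chord = root + minor 3rd + perfect 5th + minor 7th
Seventh chords stack in thirds, so the letter names are G-B-D-F
Root: G#
Minor 3rd above G#: B
Perfect 5th above G#: D#
Minor 7th above G#: F#
The 7th = F#


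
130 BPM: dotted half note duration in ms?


Solution.
One quarter-note beat = 60000 / BPM = 60000 / 130 ms
Dotted half note = 3 × quarter note
Duration = 3 × 60000 / 130 = 180000 / 130
= 1384.6 ms


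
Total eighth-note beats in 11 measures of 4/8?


Working:
Time signature 4/8: the bottom number 8 means the eighth note gets one count
The top number 4 means 4 eighth-note beats per measure
Total = 4 × 11 measures
= 44 eighth-note beats


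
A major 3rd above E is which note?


Let's work it out.
A 3rd spans 3 letter names, so from E we land on G
A major 3rd = 4 semitones above E
Spell G at that pitch: G#
= G#


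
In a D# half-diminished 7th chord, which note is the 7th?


Reasoning:
Half-diminished 7th chord = root + minor 3rd + diminished 5th + minor 7th
Seventh chords stack in thirds, so the letter names are D-F-A-C
Root: D#
Minor 3rd above D#: F#
Diminished 5th above D#: A
Minor 7th above D#: C#
The 7th = C#


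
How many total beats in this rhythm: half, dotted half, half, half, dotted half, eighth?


Reasoning:
Beat values:
  half = 2 beats
  dotted half = 3 beats
  half = 2 beats
  half = 2 beats
  dotted half = 3 beats
  eighth = 0.5 beats
Sum = 2 + 3 + 2 + 2 + 3 + 0.5
= 12.5 beats


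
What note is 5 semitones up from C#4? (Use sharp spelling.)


Let's work it out.
C#4: chromatic position 1 in octave 4 → absolute = 4×12 + 1 = 49
Transpose up 5: 49 + 5 = 54
54 = 4×12 + 6 → F# in octave 4
Result = F#4


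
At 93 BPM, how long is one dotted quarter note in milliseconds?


Solution.
One quarter-note beat = 60000 / BPM = 60000 / 93 ms
Dotted quarter note = 3/2 × quarter note
Duration = 3/2 × 60000 / 93 = 90000 / 93
= 967.7 ms


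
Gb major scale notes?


Major scale pattern: W-W-H-W-W-W-H (2-2-1-2-2-2-1 semitones)
Starting from Gb:
  Gb + 2 semitones → Ab
  Ab + 2 semitones → Bb
  Bb + 1 semitone → Cb
  Cb + 2 semitones → Db
  Db + 2 semitones → Eb
  Eb + 2 semitones → F
  F + 1 semitone → Gb
Scale = Gb Ab Bb Cb Db Eb F


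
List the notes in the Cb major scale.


Let's work it out.
Major scale pattern: W-W-H-W-W-W-H (2-2-1-2-2-2-1 semitones)
Starting from Cb:
  Cb + 2 semitones → Db
  Db + 2 semitones → Eb
  Eb + 1 semitone → Fb
  Fb + 2 semitones → Gb
  Gb + 2 semitones → Ab
  Ab + 2 semitones → Bb
  Bb + 1 semitone → Cb
Scale = Cb Db Eb Fb Gb Ab Bb


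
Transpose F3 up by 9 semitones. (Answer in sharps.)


F3: chromatic position 5 in octave 3 → absolute = 3×12 + 5 = 41
Transpose up 9: 41 + 9 = 50
50 = 4×12 + 2 → D in octave 4
Result = D4


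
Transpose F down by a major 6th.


major 6th: 6 letter names, 9 semitones
Letter: F - 5 → A
Pitch: F - 9 semitones, spelled as an A → Ab
= Ab


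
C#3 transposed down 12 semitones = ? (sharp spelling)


C#3: chromatic position 1 in octave 3 → absolute = 3×12 + 1 = 37
Transpose down 12: 37 - 12 = 25
25 = 2×12 + 1 → C# in octave 2
Result = C#2


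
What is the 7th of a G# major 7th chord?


Reasoning:
Major 7th chord = root + major 3rd + perfect 5th + major 7th
Seventh chords stack in thirds, so the letter names are G-B-D-F
Root: G#
Major 3rd above G#: B#
Perfect 5th above G#: D#
Major 7th above G#: F##
The 7th = F##


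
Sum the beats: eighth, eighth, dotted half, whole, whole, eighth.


Let's work it out.
Beat values:
  eighth = 0.5 beats
  eighth = 0.5 beats
  dotted half = 3 beats
  whole = 4 beats
  whole = 4 beats
  eighth = 0.5 beats
Sum = 0.5 + 0.5 + 3 + 4 + 4 + 0.5
= 12.5 beats


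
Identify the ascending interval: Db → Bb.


Letter names: D → B spans 6 letter names → a 6th
Semitones: Db → Bb = 9 half-steps
A 6th of 9 semitones is a major 6th
= major 6th


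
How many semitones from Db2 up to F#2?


Working:
Absolute semitone position = octave×12 + chromatic position
Db2: 2×12 + 1 = 25
F#2: 2×12 + 6 = 30
Difference = 30 - 25 = 5
= 5 semitones


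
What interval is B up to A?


Solution.
Letter names: B → A spans 7 letter names → a 7th
Semitones: B → A = 10 half-steps
A 7th of 10 semitones is a minor 7th
= minor 7th


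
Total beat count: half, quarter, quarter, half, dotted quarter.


Solution.
Beat values:
  half = 2 beats
  quarter = 1 beat
  quarter = 1 beat
  half = 2 beats
  dotted quarter = 1.5 beats
Sum = 2 + 1 + 1 + 2 + 1.5
= 7.5 beats


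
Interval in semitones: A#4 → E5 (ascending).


Let's work it out.
Absolute semitone position = octave×12 + chromatic position
A#4: 4×12 + 10 = 58
E5: 5×12 + 4 = 64
Difference = 64 - 58 = 6
= 6 semitones


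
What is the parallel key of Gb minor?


Solution.
Parallel keys share the same tonic but differ in mode
Gb minor → parallel is Gb major
= Gb major


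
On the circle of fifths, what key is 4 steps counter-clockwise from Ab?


Reasoning:
Each counter-clockwise step moves down a perfect 5th (= up a perfect 4th)
From Ab: Ab → Db → F#/Gb → B → E
= E


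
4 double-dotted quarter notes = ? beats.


Solution.
Base quarter note = 1 beat
Dot 1 adds half the previous value: +1/2
Dot 2 adds half the previous value: +1/4
One double-dotted quarter = 1 + 1/2 + 1/4 = 7/4
4 of them = 4 × 7/4 = 7
= 7 beats


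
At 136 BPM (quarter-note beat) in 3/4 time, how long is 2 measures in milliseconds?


Quarter-note beat duration = 60000 / 136 ms
Beats per measure (3/4) = 3
One measure = 3 × 60000 / 136 = 180000 / 136 ms
2 measures = 2 × 180000 / 136 = 360000 / 136
= 2647.1 ms


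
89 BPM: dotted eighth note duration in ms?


Working:
One quarter-note beat = 60000 / BPM = 60000 / 89 ms
Dotted eighth note = 3/4 × quarter note
Duration = 3/4 × 60000 / 89 = 45000 / 89
= 505.6 ms


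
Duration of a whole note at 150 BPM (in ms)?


One quarter-note beat = 60000 / BPM = 60000 / 150 ms
Whole note = 4 × quarter note
Duration = 4 × 60000 / 150 = 240000 / 150
= 1600.0 ms


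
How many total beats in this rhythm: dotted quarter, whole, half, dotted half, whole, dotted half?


Working:
Beat values:
  dotted quarter = 1.5 beats
  whole = 4 beats
  half = 2 beats
  dotted half = 3 beats
  whole = 4 beats
  dotted half = 3 beats
Sum = 1.5 + 4 + 2 + 3 + 4 + 3
= 17.5 beats


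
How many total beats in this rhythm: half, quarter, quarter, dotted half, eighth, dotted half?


Working:
Beat values:
  half = 2 beats
  quarter = 1 beat
  quarter = 1 beat
  dotted half = 3 beats
  eighth = 0.5 beats
  dotted half = 3 beats
Sum = 2 + 1 + 1 + 3 + 0.5 + 3
= 10.5 beats


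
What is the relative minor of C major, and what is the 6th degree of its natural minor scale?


Working:
The relative minor shares the major's key signature and starts on its 6th degree
6th degree = a major 6th above the tonic; a major 6th above C is A
→ relative minor of C major is A minor
A natural minor scale: A B C D E F G
= A minor; 6th degree = F


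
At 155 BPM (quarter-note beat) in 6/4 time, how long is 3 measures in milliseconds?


Quarter-note beat duration = 60000 / 155 ms
Beats per measure (6/4) = 6
One measure = 6 × 60000 / 155 = 360000 / 155 ms
3 measures = 3 × 360000 / 155 = 1080000 / 155
= 6967.7 ms


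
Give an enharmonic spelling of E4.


Let's work it out.
Enharmonic notes sound the same pitch but are spelled with different letter names
E and D## name the same pitch class
= D##4


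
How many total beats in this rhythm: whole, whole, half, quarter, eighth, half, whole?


Step by step:
Beat values:
  whole = 4 beats
  whole = 4 beats
  half = 2 beats
  quarter = 1 beat
  eighth = 0.5 beats
  half = 2 beats
  whole = 4 beats
Sum = 4 + 4 + 2 + 1 + 0.5 + 2 + 4
= 17.5 beats


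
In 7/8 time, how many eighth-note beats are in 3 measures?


Reasoning:
Time signature 7/8: the bottom number 8 means the eighth note gets one count
The top number 7 means 7 eighth-note beats per measure
Total = 7 × 3 measures
= 21 eighth-note beats


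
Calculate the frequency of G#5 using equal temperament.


Working:
f = 440 × 2^(n/12) where n = semitones from A4
G#5: 11 semitones from A4
f = 440 × 2^(11/12)
f = 830.61 Hz


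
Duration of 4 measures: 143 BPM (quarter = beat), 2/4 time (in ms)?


Let's work it out.
Quarter-note beat duration = 60000 / 143 ms
Beats per measure (2/4) = 2
One measure = 2 × 60000 / 143 = 120000 / 143 ms
4 measures = 4 × 120000 / 143 = 480000 / 143
= 3356.6 ms


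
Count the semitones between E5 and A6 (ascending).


Step by step:
Absolute semitone position = octave×12 + chromatic position
E5: 5×12 + 4 = 64
A6: 6×12 + 9 = 81
Difference = 81 - 64 = 17
= 17 semitones


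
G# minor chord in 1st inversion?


Reasoning:
Root position: G# B D#
1st inversion: move root up an octave
Bass note: B
Notes (bottom to top) = B D# G#


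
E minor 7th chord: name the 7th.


Reasoning:
Minor 7th chord = root + minor 3rd + perfect 5th + minor 7th
Seventh chords stack in thirds, so the letter names are E-G-B-D
Root: E
Minor 3rd above E: G
Perfect 5th above E: B
Minor 7th above E: D
The 7th = D


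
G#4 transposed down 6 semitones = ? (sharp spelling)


Solution.
G#4: chromatic position 8 in octave 4 → absolute = 4×12 + 8 = 56
Transpose down 6: 56 - 6 = 50
50 = 4×12 + 2 → D in octave 4
Result = D4


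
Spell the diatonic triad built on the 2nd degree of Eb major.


Solution.
Eb major scale: Eb F G Ab Bb C D
Diatonic triad on degree 2 stacks scale notes 2, 4, 6: F Ab C
F→Ab = 3 semitones; F→C = 7 semitones → minor triad
= F Ab C (minor)


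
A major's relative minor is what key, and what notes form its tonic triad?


Let's work it out.
The relative minor shares the major's key signature and starts on its 6th degree
6th degree = a major 6th above the tonic; a major 6th above A is F#
→ relative minor of A major is F# minor
Tonic triad of F# minor = root + minor 3rd + perfect 5th = F# A C#
= F# minor; triad = F# A C#


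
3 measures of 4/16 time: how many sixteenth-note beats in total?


Solution.
Time signature 4/16: the bottom number 16 means the sixteenth note gets one count
The top number 4 means 4 sixteenth-note beats per measure
Total = 4 × 3 measures
= 12 sixteenth-note beats


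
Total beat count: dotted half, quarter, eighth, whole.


Reasoning:
Beat values:
  dotted half = 3 beats
  quarter = 1 beat
  eighth = 0.5 beats
  whole = 4 beats
Sum = 3 + 1 + 0.5 + 4
= 8.5 beats


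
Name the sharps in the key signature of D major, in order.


Solution.
Sharp major keys follow the circle of fifths: C(0), G(1), D(2), A(3), E(4), B(5), F#(6), C#(7)
D major has 2 sharps
Order of sharps: F# C# G# D# A# E# B# → first 2: F#, C#
= F#, C#


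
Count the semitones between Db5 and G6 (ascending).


Absolute semitone position = octave×12 + chromatic position
Db5: 5×12 + 1 = 61
G6: 6×12 + 7 = 79
Difference = 79 - 61 = 18
= 18 semitones


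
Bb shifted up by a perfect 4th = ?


Let's work it out.
perfect 4th: 4 letter names, 5 semitones
Letter: B + 3 → E
Pitch: Bb + 5 semitones, spelled as an E → Eb
= Eb


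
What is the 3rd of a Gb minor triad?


Reasoning:
Minor triad = root + minor 3rd (3 semitones) + perfect 5th (7 semitones)
A triad on Gb stacks thirds, so the chord tones use letter names G-B-D
Root: Gb
Minor 3rd above Gb: Bbb
Perfect 5th above Gb: Db
The 3rd = Bbb


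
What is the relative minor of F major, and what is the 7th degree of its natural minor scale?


Let's work it out.
The relative minor shares the major's key signature and starts on its 6th degree
6th degree = a major 6th above the tonic; a major 6th above F is D
→ relative minor of F major is D minor
D natural minor scale: D E F G A Bb C
= D minor; 7th degree = C


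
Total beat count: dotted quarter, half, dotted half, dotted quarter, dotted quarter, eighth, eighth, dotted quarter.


Step by step:
Beat values:
  dotted quarter = 1.5 beats
  half = 2 beats
  dotted half = 3 beats
  dotted quarter = 1.5 beats
  dotted quarter = 1.5 beats
  eighth = 0.5 beats
  eighth = 0.5 beats
  dotted quarter = 1.5 beats
Sum = 1.5 + 2 + 3 + 1.5 + 1.5 + 0.5 + 0.5 + 1.5
= 12 beats


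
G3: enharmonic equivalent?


Step by step:
Enharmonic notes sound the same pitch but are spelled with different letter names
G and Abb name the same pitch class
= Abb3


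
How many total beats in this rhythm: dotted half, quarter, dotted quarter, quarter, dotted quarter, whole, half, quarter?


Step by step:
Beat values:
  dotted half = 3 beats
  quarter = 1 beat
  dotted quarter = 1.5 beats
  quarter = 1 beat
  dotted quarter = 1.5 beats
  whole = 4 beats
  half = 2 beats
  quarter = 1 beat
Sum = 3 + 1 + 1.5 + 1 + 1.5 + 4 + 2 + 1
= 15 beats


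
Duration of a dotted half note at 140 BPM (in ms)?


Working:
One quarter-note beat = 60000 / BPM = 60000 / 140 ms
Dotted half note = 3 × quarter note
Duration = 3 × 60000 / 140 = 180000 / 140
= 1285.7 ms


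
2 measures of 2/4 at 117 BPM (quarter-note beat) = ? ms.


Solution.
Quarter-note beat duration = 60000 / 117 ms
Beats per measure (2/4) = 2
One measure = 2 × 60000 / 117 = 120000 / 117 ms
2 measures = 2 × 120000 / 117 = 240000 / 117
= 2051.3 ms


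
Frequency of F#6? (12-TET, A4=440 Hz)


f = 440 × 2^(n/12) where n = semitones from A4
F#6: 21 semitones from A4
f = 440 × 2^(21/12)
f = 1479.98 Hz


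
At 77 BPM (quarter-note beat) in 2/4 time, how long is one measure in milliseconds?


Quarter-note beat duration = 60000 / 77 ms
Beats per measure (2/4) = 2
One measure = 2 × 60000 / 77 = 120000 / 77 ms
= 1558.4 ms


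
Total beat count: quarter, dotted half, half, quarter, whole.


Step by step:
Beat values:
  quarter = 1 beat
  dotted half = 3 beats
  half = 2 beats
  quarter = 1 beat
  whole = 4 beats
Sum = 1 + 3 + 2 + 1 + 4
= 11 beats


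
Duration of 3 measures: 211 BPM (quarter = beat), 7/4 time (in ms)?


Reasoning:
Quarter-note beat duration = 60000 / 211 ms
Beats per measure (7/4) = 7
One measure = 7 × 60000 / 211 = 420000 / 211 ms
3 measures = 3 × 420000 / 211 = 1260000 / 211
= 5971.6 ms


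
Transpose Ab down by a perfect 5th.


perfect 5th: 5 letter names, 7 semitones
Letter: A - 4 → D
Pitch: Ab - 7 semitones, spelled as a D → Db
= Db


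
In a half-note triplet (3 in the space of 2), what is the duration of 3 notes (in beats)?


Working:
Triplet: 3 notes occupy the space of 2 half notes
Space = 2 × 2 = 4 beats
Each triplet note = 4 / 3 = 4/3 beats
3 notes = 3 × 4/3 = 4
= 4 beats


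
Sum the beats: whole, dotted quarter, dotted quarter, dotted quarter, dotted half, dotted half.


Beat values:
  whole = 4 beats
  dotted quarter = 1.5 beats
  dotted quarter = 1.5 beats
  dotted quarter = 1.5 beats
  dotted half = 3 beats
  dotted half = 3 beats
Sum = 4 + 1.5 + 1.5 + 1.5 + 3 + 3
= 14.5 beats


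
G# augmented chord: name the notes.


Step by step:
Augmented triad = root + major 3rd (4 semitones) + augmented 5th (8 semitones)
A triad on G# stacks thirds, so the chord tones use letter names G-B-D
Root: G#
Major 3rd above G#: B#
Augmented 5th above G#: D##
Chord = G# B# D##


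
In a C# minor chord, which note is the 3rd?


Let's work it out.
Minor triad = root + minor 3rd (3 semitones) + perfect 5th (7 semitones)
A triad on C# stacks thirds, so the chord tones use letter names C-E-G
Root: C#
Minor 3rd above C#: E
Perfect 5th above C#: G#
The 3rd = E


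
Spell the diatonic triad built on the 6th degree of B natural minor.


B natural minor scale: B C# D E F# G A
Diatonic triad on degree 6 stacks scale notes 6, 1, 3: G B D
G→B = 4 semitones; G→D = 7 semitones → major triad
= G B D (major)


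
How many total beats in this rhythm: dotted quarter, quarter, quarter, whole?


Let's work it out.
Beat values:
  dotted quarter = 1.5 beats
  quarter = 1 beat
  quarter = 1 beat
  whole = 4 beats
Sum = 1.5 + 1 + 1 + 4
= 7.5 beats


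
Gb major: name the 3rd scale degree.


Major scale pattern: W-W-H-W-W-W-H (2-2-1-2-2-2-1 semitones)
Starting from Gb:
  Gb + 2 semitones → Ab
  Ab + 2 semitones → Bb
  Bb + 1 semitone → Cb
  Cb + 2 semitones → Db
  Db + 2 semitones → Eb
  Eb + 2 semitones → F
  F + 1 semitone → Gb
Scale: Gb Ab Bb Cb Db Eb F
Degree 3 = Bb


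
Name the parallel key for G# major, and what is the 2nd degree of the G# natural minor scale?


Parallel keys share the same tonic but differ in mode
G# major → parallel is G# minor
G# natural minor scale: G# A# B C# D# E F#
= G# minor; 2nd degree = A#


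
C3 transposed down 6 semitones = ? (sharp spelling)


Solution.
C3: chromatic position 0 in octave 3 → absolute = 3×12 + 0 = 36
Transpose down 6: 36 - 6 = 30
30 = 2×12 + 6 → F# in octave 2
Result = F#2


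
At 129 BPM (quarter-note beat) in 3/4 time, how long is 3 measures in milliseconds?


Step by step:
Quarter-note beat duration = 60000 / 129 ms
Beats per measure (3/4) = 3
One measure = 3 × 60000 / 129 = 180000 / 129 ms
3 measures = 3 × 180000 / 129 = 540000 / 129
= 4186.0 ms


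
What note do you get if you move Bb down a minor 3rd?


Working:
minor 3rd: 3 letter names, 3 semitones
Letter: B - 2 → G
Pitch: Bb - 3 semitones, spelled as a G → G
= G


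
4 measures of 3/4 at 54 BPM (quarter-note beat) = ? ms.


Quarter-note beat duration = 60000 / 54 ms
Beats per measure (3/4) = 3
One measure = 3 × 60000 / 54 = 180000 / 54 ms
4 measures = 4 × 180000 / 54 = 720000 / 54
= 13333.3 ms


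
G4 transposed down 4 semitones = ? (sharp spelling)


Step by step:
G4: chromatic position 7 in octave 4 → absolute = 4×12 + 7 = 55
Transpose down 4: 55 - 4 = 51
51 = 4×12 + 3 → D# in octave 4
Result = D#4


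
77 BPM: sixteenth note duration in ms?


One quarter-note beat = 60000 / BPM = 60000 / 77 ms
Sixteenth note = 1/4 × quarter note
Duration = 1/4 × 60000 / 77 = 15000 / 77
= 194.8 ms


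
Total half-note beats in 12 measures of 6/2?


Working:
Time signature 6/2: the bottom number 2 means the half note gets one count
The top number 6 means 6 half-note beats per measure
Total = 6 × 12 measures
= 72 half-note beats


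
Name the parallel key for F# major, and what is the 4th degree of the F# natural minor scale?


Parallel keys share the same tonic but differ in mode
F# major → parallel is F# minor
F# natural minor scale: F# G# A B C# D E
= F# minor; 4th degree = B


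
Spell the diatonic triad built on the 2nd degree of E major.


Let's work it out.
E major scale: E F# G# A B C# D#
Diatonic triad on degree 2 stacks scale notes 2, 4, 6: F# A C#
F#→A = 3 semitones; F#→C# = 7 semitones → minor triad
= F# A C# (minor)


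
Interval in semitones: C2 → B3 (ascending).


Solution.
Absolute semitone position = octave×12 + chromatic position
C2: 2×12 + 0 = 24
B3: 3×12 + 11 = 47
Difference = 47 - 24 = 23
= 23 semitones


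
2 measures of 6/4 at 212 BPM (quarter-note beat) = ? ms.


Reasoning:
Quarter-note beat duration = 60000 / 212 ms
Beats per measure (6/4) = 6
One measure = 6 × 60000 / 212 = 360000 / 212 ms
2 measures = 2 × 360000 / 212 = 720000 / 212
= 3396.2 ms


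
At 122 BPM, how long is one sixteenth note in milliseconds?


Working:
One quarter-note beat = 60000 / BPM = 60000 / 122 ms
Sixteenth note = 1/4 × quarter note
Duration = 1/4 × 60000 / 122 = 15000 / 122
= 123.0 ms


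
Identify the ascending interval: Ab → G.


Reasoning:
Letter names: A → G spans 7 letter names → a 7th
Semitones: Ab → G = 11 half-steps
A 7th of 11 semitones is a major 7th
= major 7th


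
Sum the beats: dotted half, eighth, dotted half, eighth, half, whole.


Beat values:
  dotted half = 3 beats
  eighth = 0.5 beats
  dotted half = 3 beats
  eighth = 0.5 beats
  half = 2 beats
  whole = 4 beats
Sum = 3 + 0.5 + 3 + 0.5 + 2 + 4
= 13 beats


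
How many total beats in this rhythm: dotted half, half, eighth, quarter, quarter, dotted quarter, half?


Let's work it out.
Beat values:
  dotted half = 3 beats
  half = 2 beats
  eighth = 0.5 beats
  quarter = 1 beat
  quarter = 1 beat
  dotted quarter = 1.5 beats
  half = 2 beats
Sum = 3 + 2 + 0.5 + 1 + 1 + 1.5 + 2
= 11 beats


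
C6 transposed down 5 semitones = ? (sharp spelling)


C6: chromatic position 0 in octave 6 → absolute = 6×12 + 0 = 72
Transpose down 5: 72 - 5 = 67
67 = 5×12 + 7 → G in octave 5
Result = G5


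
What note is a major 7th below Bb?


Let's work it out.
A 7th spans 7 letter names, so from B we land on C
A major 7th = 11 semitones below Bb
Spell C at that pitch: Cb
= Cb


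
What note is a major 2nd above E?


A 2nd spans 2 letter names, so from E we land on F
A major 2nd = 2 semitones above E
Spell F at that pitch: F#
= F#


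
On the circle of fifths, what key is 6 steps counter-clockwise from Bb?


Each counter-clockwise step moves down a perfect 5th (= up a perfect 4th)
From Bb: Bb → Eb → Ab → Db → F#/Gb → B → E
= E


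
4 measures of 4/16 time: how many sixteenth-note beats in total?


Time signature 4/16: the bottom number 16 means the sixteenth note gets one count
The top number 4 means 4 sixteenth-note beats per measure
Total = 4 × 4 measures
= 16 sixteenth-note beats


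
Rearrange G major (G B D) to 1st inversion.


Step by step:
Root position: G B D
1st inversion: move root up an octave
Bass note: B
Notes (bottom to top) = B D G


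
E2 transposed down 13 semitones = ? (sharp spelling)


Let's work it out.
E2: chromatic position 4 in octave 2 → absolute = 2×12 + 4 = 28
Transpose down 13: 28 - 13 = 15
15 = 1×12 + 3 → D# in octave 1
Result = D#1


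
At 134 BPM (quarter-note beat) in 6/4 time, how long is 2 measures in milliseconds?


Quarter-note beat duration = 60000 / 134 ms
Beats per measure (6/4) = 6
One measure = 6 × 60000 / 134 = 360000 / 134 ms
2 measures = 2 × 360000 / 134 = 720000 / 134
= 5373.1 ms


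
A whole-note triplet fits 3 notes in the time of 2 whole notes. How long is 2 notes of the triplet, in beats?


Step by step:
Triplet: 3 notes occupy the space of 2 whole notes
Space = 2 × 4 = 8 beats
Each triplet note = 8 / 3 = 8/3 beats
2 notes = 2 × 8/3 = 16/3
= 16/3 beats


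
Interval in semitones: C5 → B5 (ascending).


Step by step:
Absolute semitone position = octave×12 + chromatic position
C5: 5×12 + 0 = 60
B5: 5×12 + 11 = 71
Difference = 71 - 60 = 11
= 11 semitones


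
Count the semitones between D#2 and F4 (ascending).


Step by step:
Absolute semitone position = octave×12 + chromatic position
D#2: 2×12 + 3 = 27
F4: 4×12 + 5 = 53
Difference = 53 - 27 = 26
= 26 semitones


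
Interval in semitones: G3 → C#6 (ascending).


Let's work it out.
Absolute semitone position = octave×12 + chromatic position
G3: 3×12 + 7 = 43
C#6: 6×12 + 1 = 73
Difference = 73 - 43 = 30
= 30 semitones


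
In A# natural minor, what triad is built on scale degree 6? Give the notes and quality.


A# natural minor scale: A# B# C# D# E# F# G#
Diatonic triad on degree 6 stacks scale notes 6, 1, 3: F# A# C#
F#→A# = 4 semitones; F#→C# = 7 semitones → major triad
= F# A# C# (major)


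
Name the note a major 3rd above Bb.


Step by step:
A 3rd spans 3 letter names, so from B we land on D
A major 3rd = 4 semitones above Bb
Spell D at that pitch: D
= D


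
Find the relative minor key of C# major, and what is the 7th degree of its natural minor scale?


Step by step:
The relative minor shares the major's key signature and starts on its 6th degree
6th degree = a major 6th above the tonic; a major 6th above C# is A#
→ relative minor of C# major is A# minor
A# natural minor scale: A# B# C# D# E# F# G#
= A# minor; 7th degree = G#


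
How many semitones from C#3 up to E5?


Solution.
Absolute semitone position = octave×12 + chromatic position
C#3: 3×12 + 1 = 37
E5: 5×12 + 4 = 64
Difference = 64 - 37 = 27
= 27 semitones


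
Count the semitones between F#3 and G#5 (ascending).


Absolute semitone position = octave×12 + chromatic position
F#3: 3×12 + 6 = 42
G#5: 5×12 + 8 = 68
Difference = 68 - 42 = 26
= 26 semitones


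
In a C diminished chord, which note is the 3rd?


Solution.
Diminished triad = root + minor 3rd (3 semitones) + diminished 5th (6 semitones)
A triad on C stacks thirds, so the chord tones use letter names C-E-G
Root: C
Minor 3rd above C: Eb
Diminished 5th above C: Gb
The 3rd = Eb


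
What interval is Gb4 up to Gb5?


Let's work it out.
Letter names: G → G spans 8 letter names → an octave
Semitones: Gb4 → Gb5 = 12 half-steps
An octave of 12 semitones is a perfect octave
= perfect octave


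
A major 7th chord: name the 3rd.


Major 7th chord = root + major 3rd + perfect 5th + major 7th
Seventh chords stack in thirds, so the letter names are A-C-E-G
Root: A
Major 3rd above A: C#
Perfect 5th above A: E
Major 7th above A: G#
The 3rd = C#


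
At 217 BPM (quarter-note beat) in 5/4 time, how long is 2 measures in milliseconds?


Working:
Quarter-note beat duration = 60000 / 217 ms
Beats per measure (5/4) = 5
One measure = 5 × 60000 / 217 = 300000 / 217 ms
2 measures = 2 × 300000 / 217 = 600000 / 217
= 2765.0 ms


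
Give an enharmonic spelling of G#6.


Step by step:
Enharmonic notes sound the same pitch but are spelled with different letter names
G# and Ab name the same pitch class
= Ab6


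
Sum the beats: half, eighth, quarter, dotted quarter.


Step by step:
Beat values:
  half = 2 beats
  eighth = 0.5 beats
  quarter = 1 beat
  dotted quarter = 1.5 beats
Sum = 2 + 0.5 + 1 + 1.5
= 5 beats


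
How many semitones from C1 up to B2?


Absolute semitone position = octave×12 + chromatic position
C1: 1×12 + 0 = 12
B2: 2×12 + 11 = 35
Difference = 35 - 12 = 23
= 23 semitones


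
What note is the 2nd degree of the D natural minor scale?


Let's work it out.
Natural minor scale pattern: W-H-W-W-H-W-W (2-1-2-2-1-2-2 semitones)
Starting from D:
  D + 2 semitones → E
  E + 1 semitone → F
  F + 2 semitones → G
  G + 2 semitones → A
  A + 1 semitone → Bb
  Bb + 2 semitones → C
  C + 2 semitones → D
Scale: D E F G A Bb C
Degree 2 = E


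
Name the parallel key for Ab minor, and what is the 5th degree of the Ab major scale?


Parallel keys share the same tonic but differ in mode
Ab minor → parallel is Ab major
Ab major scale: Ab Bb C Db Eb F G
= Ab major; 5th degree = Eb


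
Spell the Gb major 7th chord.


Major 7th chord = root + major 3rd + perfect 5th + major 7th
Seventh chords stack in thirds, so the letter names are G-B-D-F
Root: Gb
Major 3rd above Gb: Bb
Perfect 5th above Gb: Db
Major 7th above Gb: F
Chord = Gb Bb Db F


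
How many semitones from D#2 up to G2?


Let's work it out.
Absolute semitone position = octave×12 + chromatic position
D#2: 2×12 + 3 = 27
G2: 2×12 + 7 = 31
Difference = 31 - 27 = 4
= 4 semitones


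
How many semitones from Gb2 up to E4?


Let's work it out.
Absolute semitone position = octave×12 + chromatic position
Gb2: 2×12 + 6 = 30
E4: 4×12 + 4 = 52
Difference = 52 - 30 = 22
= 22 semitones


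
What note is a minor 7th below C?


Let's work it out.
A 7th spans 7 letter names, so from C we land on D
A minor 7th = 10 semitones below C
Spell D at that pitch: D
= D


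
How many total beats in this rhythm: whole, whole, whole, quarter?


Solution.
Beat values:
  whole = 4 beats
  whole = 4 beats
  whole = 4 beats
  quarter = 1 beat
Sum = 4 + 4 + 4 + 1
= 13 beats


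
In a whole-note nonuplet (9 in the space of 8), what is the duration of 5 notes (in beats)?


Solution.
Nonuplet: 9 notes occupy the space of 8 whole notes
Space = 8 × 4 = 32 beats
Each nonuplet note = 32 / 9 = 32/9 beats
5 notes = 5 × 32/9 = 160/9
= 160/9 beats


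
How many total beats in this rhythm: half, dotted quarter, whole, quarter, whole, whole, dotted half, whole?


Beat values:
  half = 2 beats
  dotted quarter = 1.5 beats
  whole = 4 beats
  quarter = 1 beat
  whole = 4 beats
  whole = 4 beats
  dotted half = 3 beats
  whole = 4 beats
Sum = 2 + 1.5 + 4 + 1 + 4 + 4 + 3 + 4
= 23.5 beats


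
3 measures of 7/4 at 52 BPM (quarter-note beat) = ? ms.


Step by step:
Quarter-note beat duration = 60000 / 52 ms
Beats per measure (7/4) = 7
One measure = 7 × 60000 / 52 = 420000 / 52 ms
3 measures = 3 × 420000 / 52 = 1260000 / 52
= 24230.8 ms


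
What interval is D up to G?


Reasoning:
Letter names: D → G spans 4 letter names → a 4th
Semitones: D → G = 5 half-steps
A 4th of 5 semitones is a perfect 4th
= perfect 4th


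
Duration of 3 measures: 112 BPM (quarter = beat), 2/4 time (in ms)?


Step by step:
Quarter-note beat duration = 60000 / 112 ms
Beats per measure (2/4) = 2
One measure = 2 × 60000 / 112 = 120000 / 112 ms
3 measures = 3 × 120000 / 112 = 360000 / 112
= 3214.3 ms


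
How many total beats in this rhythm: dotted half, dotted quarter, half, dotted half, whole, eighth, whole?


Let's work it out.
Beat values:
  dotted half = 3 beats
  dotted quarter = 1.5 beats
  half = 2 beats
  dotted half = 3 beats
  whole = 4 beats
  eighth = 0.5 beats
  whole = 4 beats
Sum = 3 + 1.5 + 2 + 3 + 4 + 0.5 + 4
= 18 beats


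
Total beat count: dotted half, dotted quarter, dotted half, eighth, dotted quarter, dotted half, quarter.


Step by step:
Beat values:
  dotted half = 3 beats
  dotted quarter = 1.5 beats
  dotted half = 3 beats
  eighth = 0.5 beats
  dotted quarter = 1.5 beats
  dotted half = 3 beats
  quarter = 1 beat
Sum = 3 + 1.5 + 3 + 0.5 + 1.5 + 3 + 1
= 13.5 beats


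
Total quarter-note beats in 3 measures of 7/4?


Reasoning:
Time signature 7/4: the bottom number 4 means the quarter note gets one count
The top number 7 means 7 quarter-note beats per measure
Total = 7 × 3 measures
= 21 quarter-note beats


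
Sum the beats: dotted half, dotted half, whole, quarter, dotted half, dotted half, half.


Beat values:
  dotted half = 3 beats
  dotted half = 3 beats
  whole = 4 beats
  quarter = 1 beat
  dotted half = 3 beats
  dotted half = 3 beats
  half = 2 beats
Sum = 3 + 3 + 4 + 1 + 3 + 3 + 2
= 19 beats


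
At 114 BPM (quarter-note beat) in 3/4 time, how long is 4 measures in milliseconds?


Quarter-note beat duration = 60000 / 114 ms
Beats per measure (3/4) = 3
One measure = 3 × 60000 / 114 = 180000 / 114 ms
4 measures = 4 × 180000 / 114 = 720000 / 114
= 6315.8 ms


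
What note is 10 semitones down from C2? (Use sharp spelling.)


Solution.
C2: chromatic position 0 in octave 2 → absolute = 2×12 + 0 = 24
Transpose down 10: 24 - 10 = 14
14 = 1×12 + 2 → D in octave 1
Result = D1


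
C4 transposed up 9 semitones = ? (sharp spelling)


Solution.
C4: chromatic position 0 in octave 4 → absolute = 4×12 + 0 = 48
Transpose up 9: 48 + 9 = 57
57 = 4×12 + 9 → A in octave 4
Result = A4


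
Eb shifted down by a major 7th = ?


major 7th: 7 letter names, 11 semitones
Letter: E - 6 → F
Pitch: Eb - 11 semitones, spelled as an F → Fb
= Fb


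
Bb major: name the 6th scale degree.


Reasoning:
Major scale pattern: W-W-H-W-W-W-H (2-2-1-2-2-2-1 semitones)
Starting from Bb:
  Bb + 2 semitones → C
  C + 2 semitones → D
  D + 1 semitone → Eb
  Eb + 2 semitones → F
  F + 2 semitones → G
  G + 2 semitones → A
  A + 1 semitone → Bb
Scale: Bb C D Eb F G A
Degree 6 = G


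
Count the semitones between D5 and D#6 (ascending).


Working:
Absolute semitone position = octave×12 + chromatic position
D5: 5×12 + 2 = 62
D#6: 6×12 + 3 = 75
Difference = 75 - 62 = 13
= 13 semitones


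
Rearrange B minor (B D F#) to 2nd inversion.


Solution.
Root position: B D F#
2nd inversion: move root and 3rd up an octave
Bass note: F#
Notes (bottom to top) = F# B D


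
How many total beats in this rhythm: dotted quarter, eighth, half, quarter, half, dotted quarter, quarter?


Let's work it out.
Beat values:
  dotted quarter = 1.5 beats
  eighth = 0.5 beats
  half = 2 beats
  quarter = 1 beat
  half = 2 beats
  dotted quarter = 1.5 beats
  quarter = 1 beat
Sum = 1.5 + 0.5 + 2 + 1 + 2 + 1.5 + 1
= 9.5 beats


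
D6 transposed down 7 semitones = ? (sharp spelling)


Solution.
D6: chromatic position 2 in octave 6 → absolute = 6×12 + 2 = 74
Transpose down 7: 74 - 7 = 67
67 = 5×12 + 7 → G in octave 5
Result = G5


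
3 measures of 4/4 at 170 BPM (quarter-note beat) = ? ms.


Solution.
Quarter-note beat duration = 60000 / 170 ms
Beats per measure (4/4) = 4
One measure = 4 × 60000 / 170 = 240000 / 170 ms
3 measures = 3 × 240000 / 170 = 720000 / 170
= 4235.3 ms


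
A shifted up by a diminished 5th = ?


Step by step:
diminished 5th: 5 letter names, 6 semitones
Letter: A + 4 → E
Pitch: A + 6 semitones, spelled as an E → Eb
= Eb


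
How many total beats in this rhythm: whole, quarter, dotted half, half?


Solution.
Beat values:
  whole = 4 beats
  quarter = 1 beat
  dotted half = 3 beats
  half = 2 beats
Sum = 4 + 1 + 3 + 2
= 10 beats


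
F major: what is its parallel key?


Parallel keys share the same tonic but differ in mode
F major → parallel is F minor
= F minor


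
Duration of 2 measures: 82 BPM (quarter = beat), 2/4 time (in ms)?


Solution.
Quarter-note beat duration = 60000 / 82 ms
Beats per measure (2/4) = 2
One measure = 2 × 60000 / 82 = 120000 / 82 ms
2 measures = 2 × 120000 / 82 = 240000 / 82
= 2926.8 ms


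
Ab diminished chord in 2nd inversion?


Step by step:
Root position: Ab Cb Ebb
2nd inversion: move root and 3rd up an octave
Bass note: Ebb
Notes (bottom to top) = Ebb Ab Cb
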